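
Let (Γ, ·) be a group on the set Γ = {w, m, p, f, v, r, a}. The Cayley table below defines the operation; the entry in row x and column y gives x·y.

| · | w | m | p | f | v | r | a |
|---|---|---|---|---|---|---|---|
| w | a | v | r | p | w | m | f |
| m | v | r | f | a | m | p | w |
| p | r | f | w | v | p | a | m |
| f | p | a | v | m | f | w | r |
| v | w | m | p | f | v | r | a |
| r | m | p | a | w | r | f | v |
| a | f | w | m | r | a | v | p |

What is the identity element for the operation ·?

v

The identity e satisfies e·x = x for all x, so its row in the table reproduces the column headers.
Row v reads: w, m, p, f, v, r, a — exactly the header order. So v is the identity.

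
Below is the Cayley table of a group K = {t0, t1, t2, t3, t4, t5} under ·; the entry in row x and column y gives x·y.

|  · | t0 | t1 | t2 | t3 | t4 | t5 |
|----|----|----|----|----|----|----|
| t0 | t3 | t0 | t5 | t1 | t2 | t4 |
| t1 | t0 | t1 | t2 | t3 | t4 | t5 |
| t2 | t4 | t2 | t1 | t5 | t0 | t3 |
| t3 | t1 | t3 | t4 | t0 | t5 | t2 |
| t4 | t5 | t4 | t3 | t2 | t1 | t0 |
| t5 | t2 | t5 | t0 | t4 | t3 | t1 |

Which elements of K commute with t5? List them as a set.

Compare row t5 with column t5 entry by entry.
t3·t5 = t2 but t5·t3 = t4, so t3 does not.
Collecting the elements that commute with t5: C(t5) = {t1, t5}.

{t1, t5}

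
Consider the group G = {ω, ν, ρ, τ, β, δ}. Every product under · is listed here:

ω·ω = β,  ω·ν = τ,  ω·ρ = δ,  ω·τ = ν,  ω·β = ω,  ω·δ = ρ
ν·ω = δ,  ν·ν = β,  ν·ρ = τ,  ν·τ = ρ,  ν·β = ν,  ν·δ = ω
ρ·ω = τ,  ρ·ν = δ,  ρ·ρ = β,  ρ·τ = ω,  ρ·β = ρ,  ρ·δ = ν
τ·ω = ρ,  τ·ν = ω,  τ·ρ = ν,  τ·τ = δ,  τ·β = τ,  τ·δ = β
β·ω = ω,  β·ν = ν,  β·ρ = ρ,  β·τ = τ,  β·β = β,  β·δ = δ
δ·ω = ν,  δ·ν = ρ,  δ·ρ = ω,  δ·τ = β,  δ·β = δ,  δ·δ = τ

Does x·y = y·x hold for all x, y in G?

δ·ρ = ω but ρ·δ = ν.
Since δ and ρ do not commute, G is not abelian.

No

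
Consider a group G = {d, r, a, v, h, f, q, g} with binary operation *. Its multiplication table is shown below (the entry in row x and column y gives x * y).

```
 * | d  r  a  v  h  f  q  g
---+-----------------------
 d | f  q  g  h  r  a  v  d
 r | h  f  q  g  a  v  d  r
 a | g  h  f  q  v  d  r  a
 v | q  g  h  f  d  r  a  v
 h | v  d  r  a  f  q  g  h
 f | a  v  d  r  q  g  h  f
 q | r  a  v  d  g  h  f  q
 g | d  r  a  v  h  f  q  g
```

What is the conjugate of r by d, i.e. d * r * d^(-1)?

v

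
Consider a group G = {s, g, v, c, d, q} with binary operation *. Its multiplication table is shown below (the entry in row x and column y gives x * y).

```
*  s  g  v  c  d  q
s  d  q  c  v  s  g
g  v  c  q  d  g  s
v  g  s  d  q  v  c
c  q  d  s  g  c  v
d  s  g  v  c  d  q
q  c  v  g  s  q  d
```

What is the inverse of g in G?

c

First locate the identity: row d matches the header, so d is the identity.
Scan row g for d: g * c = d. Hence g^(-1) = c.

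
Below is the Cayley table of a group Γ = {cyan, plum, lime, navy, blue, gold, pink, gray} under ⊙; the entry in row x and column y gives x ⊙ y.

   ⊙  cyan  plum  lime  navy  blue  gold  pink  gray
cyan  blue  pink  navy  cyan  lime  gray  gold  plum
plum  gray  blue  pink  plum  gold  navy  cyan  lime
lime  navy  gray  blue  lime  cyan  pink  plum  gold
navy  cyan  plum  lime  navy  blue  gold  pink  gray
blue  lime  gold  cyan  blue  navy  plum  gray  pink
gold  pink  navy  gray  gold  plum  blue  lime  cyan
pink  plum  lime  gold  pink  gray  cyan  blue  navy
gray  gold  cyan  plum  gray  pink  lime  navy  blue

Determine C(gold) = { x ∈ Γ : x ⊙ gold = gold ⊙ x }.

Compare row gold with column gold entry by entry.
blue ⊙ gold = plum = gold ⊙ blue, so blue commutes with gold.
gray ⊙ gold = lime but gold ⊙ gray = cyan, so gray does not.
Collecting the elements that commute with gold: C(gold) = {blue, gold, navy, plum}.
(Structurally, Γ here is isomorphic to the quaternion group Q_8.)

{blue, gold, navy, plum}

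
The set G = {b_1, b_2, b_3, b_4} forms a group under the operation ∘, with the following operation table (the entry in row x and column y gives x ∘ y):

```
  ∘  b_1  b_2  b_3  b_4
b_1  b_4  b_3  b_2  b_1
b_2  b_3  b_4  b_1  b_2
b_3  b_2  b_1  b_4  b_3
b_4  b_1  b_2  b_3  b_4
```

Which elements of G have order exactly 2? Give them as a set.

{b_1, b_2, b_3}

Identity is b_4. Compute the order of each non-identity element by repeated multiplication:
  b_1: b_1 → b_4  (order 2)
  b_2: b_2 → b_4  (order 2)
  b_3: b_3 → b_4  (order 2)
Elements of order 2: {b_1, b_2, b_3}.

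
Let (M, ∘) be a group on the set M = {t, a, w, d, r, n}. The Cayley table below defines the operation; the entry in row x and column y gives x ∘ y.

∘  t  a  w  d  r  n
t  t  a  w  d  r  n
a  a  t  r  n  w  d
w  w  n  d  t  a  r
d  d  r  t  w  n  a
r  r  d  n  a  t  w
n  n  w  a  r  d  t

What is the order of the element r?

2

The identity element is t (its row matches the header).
r^1 = r
r^2 = r ∘ r = t
The first power of r equal to the identity is r^2, so ord(r) = 2.
(Structurally, M here is isomorphic to the symmetric group S_3.)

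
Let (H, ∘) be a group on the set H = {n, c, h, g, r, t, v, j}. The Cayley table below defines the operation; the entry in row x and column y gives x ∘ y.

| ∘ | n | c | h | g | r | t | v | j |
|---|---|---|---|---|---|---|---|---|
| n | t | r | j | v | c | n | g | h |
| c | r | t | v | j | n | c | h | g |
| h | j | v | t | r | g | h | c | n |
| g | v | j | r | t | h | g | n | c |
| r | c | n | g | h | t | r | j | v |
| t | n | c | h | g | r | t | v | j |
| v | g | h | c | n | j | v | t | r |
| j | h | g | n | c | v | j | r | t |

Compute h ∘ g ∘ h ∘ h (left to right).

r

h ∘ g = r
r ∘ h = g
g ∘ h = r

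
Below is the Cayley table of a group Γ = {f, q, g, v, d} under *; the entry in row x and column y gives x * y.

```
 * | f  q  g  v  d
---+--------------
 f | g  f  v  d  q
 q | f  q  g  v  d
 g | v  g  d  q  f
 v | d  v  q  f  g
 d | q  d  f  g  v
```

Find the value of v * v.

f

Read row v, column v: v * v = f.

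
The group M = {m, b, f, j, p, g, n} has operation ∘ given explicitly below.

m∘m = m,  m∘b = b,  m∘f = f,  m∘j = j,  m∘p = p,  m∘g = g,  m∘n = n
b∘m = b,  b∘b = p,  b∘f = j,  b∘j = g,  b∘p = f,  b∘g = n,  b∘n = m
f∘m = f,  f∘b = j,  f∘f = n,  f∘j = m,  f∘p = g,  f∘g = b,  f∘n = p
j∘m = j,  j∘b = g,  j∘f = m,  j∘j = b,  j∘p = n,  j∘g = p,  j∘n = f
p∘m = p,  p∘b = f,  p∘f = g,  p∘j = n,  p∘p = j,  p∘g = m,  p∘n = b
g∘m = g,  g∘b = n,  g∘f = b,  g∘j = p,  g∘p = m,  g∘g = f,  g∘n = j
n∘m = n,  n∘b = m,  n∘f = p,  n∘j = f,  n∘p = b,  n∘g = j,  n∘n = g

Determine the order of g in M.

The identity element is m (its row matches the header).
g^1 = g
g^2 = g ∘ g = f
g^3 = f ∘ g = b
g^4 = b ∘ g = n
g^5 = n ∘ g = j
g^6 = j ∘ g = p
g^7 = p ∘ g = m
The first power of g equal to the identity is g^7, so ord(g) = 7.

7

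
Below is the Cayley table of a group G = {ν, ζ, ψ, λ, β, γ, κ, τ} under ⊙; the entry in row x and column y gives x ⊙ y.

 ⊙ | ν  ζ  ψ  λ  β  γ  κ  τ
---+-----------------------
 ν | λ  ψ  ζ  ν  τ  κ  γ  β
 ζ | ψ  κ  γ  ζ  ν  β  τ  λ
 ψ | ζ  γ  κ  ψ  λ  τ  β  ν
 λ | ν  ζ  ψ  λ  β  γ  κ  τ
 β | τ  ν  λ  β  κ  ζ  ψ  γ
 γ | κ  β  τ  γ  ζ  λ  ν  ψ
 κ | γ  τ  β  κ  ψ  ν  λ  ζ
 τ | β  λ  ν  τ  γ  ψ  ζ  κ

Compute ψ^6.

ψ^1 = ψ
ψ^2 = ψ ⊙ ψ = κ
ψ^3 = κ ⊙ ψ = β
ψ^4 = β ⊙ ψ = λ
ψ^5 = λ ⊙ ψ = ψ
ψ^6 = ψ ⊙ ψ = κ

κ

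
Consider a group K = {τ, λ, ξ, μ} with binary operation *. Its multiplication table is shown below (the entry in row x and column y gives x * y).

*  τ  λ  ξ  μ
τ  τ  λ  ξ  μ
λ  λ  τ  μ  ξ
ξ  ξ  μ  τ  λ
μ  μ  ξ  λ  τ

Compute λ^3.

λ

λ^1 = λ
λ^2 = λ * λ = τ
λ^3 = τ * λ = λ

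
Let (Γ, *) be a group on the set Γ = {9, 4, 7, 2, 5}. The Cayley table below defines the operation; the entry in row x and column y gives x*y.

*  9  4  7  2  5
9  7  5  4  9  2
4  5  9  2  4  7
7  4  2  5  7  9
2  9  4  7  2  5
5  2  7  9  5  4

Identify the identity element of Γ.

2

The identity e satisfies e*x = x for all x, so its row in the table reproduces the column headers.
Row 2 reads: 9, 4, 7, 2, 5 — exactly the header order. So 2 is the identity.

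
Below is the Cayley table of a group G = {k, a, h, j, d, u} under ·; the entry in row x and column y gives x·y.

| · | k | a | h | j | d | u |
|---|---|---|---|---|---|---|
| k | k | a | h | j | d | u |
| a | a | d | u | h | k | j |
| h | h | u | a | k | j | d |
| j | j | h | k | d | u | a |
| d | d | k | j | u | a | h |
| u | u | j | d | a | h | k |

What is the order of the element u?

2

The identity element is k (its row matches the header).
u^1 = u
u^2 = u·u = k
The first power of u equal to the identity is u^2, so ord(u) = 2.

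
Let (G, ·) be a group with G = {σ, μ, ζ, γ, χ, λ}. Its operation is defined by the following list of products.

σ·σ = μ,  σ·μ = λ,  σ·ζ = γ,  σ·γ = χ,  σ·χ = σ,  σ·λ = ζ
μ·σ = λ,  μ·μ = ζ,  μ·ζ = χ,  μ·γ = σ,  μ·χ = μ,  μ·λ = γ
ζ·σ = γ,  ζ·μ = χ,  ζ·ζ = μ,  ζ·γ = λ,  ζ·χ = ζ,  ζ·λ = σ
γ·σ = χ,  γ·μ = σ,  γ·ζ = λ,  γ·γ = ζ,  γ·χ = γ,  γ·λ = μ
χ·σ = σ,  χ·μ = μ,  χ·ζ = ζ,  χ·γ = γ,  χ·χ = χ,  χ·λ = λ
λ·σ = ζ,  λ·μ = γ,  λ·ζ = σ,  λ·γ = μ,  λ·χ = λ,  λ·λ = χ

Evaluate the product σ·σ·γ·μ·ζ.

σ

σ·σ = μ
μ·γ = σ
σ·μ = λ
λ·ζ = σ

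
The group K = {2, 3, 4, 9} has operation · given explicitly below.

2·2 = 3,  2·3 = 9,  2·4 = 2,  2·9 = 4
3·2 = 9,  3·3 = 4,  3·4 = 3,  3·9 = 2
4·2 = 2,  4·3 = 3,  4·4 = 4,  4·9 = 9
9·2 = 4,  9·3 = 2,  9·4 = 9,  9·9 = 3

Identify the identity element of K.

4

The identity e satisfies e·x = x for all x, so its row in the table reproduces the column headers.
Row 4 reads: 2, 3, 4, 9 — exactly the header order. So 4 is the identity.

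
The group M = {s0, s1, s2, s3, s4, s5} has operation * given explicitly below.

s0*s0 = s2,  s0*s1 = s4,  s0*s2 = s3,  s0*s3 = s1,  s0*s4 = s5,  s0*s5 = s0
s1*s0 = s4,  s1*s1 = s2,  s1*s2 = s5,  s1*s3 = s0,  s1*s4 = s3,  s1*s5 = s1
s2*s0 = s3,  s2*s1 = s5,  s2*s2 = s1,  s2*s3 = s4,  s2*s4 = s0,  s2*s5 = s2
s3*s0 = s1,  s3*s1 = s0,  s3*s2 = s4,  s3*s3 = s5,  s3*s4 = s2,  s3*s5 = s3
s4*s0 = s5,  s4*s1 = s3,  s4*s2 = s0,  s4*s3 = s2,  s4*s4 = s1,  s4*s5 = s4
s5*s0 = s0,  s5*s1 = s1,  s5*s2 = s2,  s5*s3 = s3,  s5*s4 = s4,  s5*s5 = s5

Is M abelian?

Yes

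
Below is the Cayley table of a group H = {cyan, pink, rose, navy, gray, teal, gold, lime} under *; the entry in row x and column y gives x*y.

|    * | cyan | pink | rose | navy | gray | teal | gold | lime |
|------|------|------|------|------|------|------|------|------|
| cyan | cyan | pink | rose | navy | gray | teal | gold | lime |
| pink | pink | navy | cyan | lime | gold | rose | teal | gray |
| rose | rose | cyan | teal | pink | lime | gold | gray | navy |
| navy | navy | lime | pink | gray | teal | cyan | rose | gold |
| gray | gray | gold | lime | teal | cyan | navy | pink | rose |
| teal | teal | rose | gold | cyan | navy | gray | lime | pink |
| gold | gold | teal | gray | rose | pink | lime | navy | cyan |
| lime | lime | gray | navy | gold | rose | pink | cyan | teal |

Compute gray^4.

cyan

gray^1 = gray
gray^2 = gray*gray = cyan
gray^3 = cyan*gray = gray
gray^4 = gray*gray = cyan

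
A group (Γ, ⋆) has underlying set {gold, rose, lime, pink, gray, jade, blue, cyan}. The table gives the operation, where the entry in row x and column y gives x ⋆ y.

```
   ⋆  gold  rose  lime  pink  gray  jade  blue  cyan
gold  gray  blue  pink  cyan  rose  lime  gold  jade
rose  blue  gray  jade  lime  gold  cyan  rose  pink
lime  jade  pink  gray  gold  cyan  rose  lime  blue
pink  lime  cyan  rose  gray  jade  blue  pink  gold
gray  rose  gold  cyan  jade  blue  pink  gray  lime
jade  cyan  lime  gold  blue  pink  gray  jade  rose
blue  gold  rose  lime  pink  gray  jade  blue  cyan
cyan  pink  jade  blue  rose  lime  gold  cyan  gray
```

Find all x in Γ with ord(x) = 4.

{cyan, gold, jade, lime, pink, rose}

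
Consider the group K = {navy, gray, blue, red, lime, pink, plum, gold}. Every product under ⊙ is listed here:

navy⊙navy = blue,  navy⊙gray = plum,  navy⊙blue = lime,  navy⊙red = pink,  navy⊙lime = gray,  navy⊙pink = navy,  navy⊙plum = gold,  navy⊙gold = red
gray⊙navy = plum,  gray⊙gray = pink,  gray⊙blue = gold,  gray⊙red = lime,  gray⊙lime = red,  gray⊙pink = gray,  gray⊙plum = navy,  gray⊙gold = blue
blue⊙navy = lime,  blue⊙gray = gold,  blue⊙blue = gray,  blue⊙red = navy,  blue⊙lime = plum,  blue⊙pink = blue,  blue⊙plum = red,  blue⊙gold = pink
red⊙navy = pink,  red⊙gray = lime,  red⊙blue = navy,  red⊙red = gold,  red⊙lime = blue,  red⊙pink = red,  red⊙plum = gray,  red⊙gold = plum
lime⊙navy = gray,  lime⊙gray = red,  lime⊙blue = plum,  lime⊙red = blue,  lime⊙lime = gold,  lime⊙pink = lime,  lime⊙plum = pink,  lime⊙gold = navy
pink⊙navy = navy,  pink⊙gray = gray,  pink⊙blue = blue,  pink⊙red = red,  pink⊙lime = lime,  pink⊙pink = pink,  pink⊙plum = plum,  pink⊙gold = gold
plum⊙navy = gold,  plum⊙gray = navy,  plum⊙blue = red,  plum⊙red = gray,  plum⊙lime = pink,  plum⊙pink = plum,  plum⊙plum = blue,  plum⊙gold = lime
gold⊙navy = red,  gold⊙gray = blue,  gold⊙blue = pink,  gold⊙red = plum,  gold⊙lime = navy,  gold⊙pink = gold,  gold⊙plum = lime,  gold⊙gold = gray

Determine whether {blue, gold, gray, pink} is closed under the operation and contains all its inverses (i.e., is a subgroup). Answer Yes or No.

Yes

{blue, gold, gray, pink} contains the identity pink.
Checking products: every product of two elements of {blue, gold, gray, pink} (read from the table) lies in {blue, gold, gray, pink}, so the set is closed.
In a finite group, a nonempty closed subset is a subgroup. So {blue, gold, gray, pink} ≤ K.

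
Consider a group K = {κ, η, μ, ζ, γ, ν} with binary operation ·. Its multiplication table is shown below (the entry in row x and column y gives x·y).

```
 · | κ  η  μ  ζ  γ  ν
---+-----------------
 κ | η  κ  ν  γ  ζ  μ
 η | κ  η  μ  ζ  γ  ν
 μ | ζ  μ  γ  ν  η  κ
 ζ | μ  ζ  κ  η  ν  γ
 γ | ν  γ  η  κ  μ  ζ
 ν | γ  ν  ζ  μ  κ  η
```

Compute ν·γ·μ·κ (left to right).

ν·γ = κ
κ·μ = ν
ν·κ = γ

γ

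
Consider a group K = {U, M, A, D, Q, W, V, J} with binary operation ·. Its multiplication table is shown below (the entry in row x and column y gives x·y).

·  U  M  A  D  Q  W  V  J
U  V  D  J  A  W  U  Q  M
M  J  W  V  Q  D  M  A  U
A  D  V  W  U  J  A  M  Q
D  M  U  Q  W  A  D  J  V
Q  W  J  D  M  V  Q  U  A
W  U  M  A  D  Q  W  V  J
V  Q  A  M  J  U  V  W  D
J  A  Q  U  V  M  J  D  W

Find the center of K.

An element z is central iff its row equals its column in the table.
For D: D·Q = A ≠ M = Q·D, so D ∉ Z.
Checking each element this way leaves Z(K) = {V, W}.

{V, W}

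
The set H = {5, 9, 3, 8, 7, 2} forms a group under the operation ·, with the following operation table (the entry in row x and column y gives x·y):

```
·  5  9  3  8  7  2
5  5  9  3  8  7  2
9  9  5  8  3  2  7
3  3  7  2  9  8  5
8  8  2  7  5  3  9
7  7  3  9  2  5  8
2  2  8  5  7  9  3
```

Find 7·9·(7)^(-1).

8

The identity is 5. In row 7, the entry 5 sits in column 7, so 7^(-1) = 7.
7·9 = 3
3·7 = 8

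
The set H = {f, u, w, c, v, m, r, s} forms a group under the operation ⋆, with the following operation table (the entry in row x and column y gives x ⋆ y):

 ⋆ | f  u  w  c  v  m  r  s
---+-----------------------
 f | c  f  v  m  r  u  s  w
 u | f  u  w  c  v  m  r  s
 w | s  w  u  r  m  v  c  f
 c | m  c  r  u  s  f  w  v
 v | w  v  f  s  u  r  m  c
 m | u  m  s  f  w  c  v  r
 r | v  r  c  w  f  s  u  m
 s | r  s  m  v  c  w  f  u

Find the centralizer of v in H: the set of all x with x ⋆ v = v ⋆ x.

Compare row v with column v entry by entry.
s ⋆ v = c = v ⋆ s, so s commutes with v.
f ⋆ v = r but v ⋆ f = w, so f does not.
Collecting the elements that commute with v: C(v) = {c, s, u, v}.
(Structurally, H here is isomorphic to the dihedral group D_4.)

{c, s, u, v}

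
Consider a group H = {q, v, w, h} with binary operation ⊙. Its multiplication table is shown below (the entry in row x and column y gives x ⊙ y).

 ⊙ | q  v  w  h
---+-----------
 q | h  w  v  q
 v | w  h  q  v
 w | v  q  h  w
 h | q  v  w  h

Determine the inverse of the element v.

First locate the identity: row h matches the header, so h is the identity.
Scan row v for h: v ⊙ v = h. Hence v^(-1) = v.

v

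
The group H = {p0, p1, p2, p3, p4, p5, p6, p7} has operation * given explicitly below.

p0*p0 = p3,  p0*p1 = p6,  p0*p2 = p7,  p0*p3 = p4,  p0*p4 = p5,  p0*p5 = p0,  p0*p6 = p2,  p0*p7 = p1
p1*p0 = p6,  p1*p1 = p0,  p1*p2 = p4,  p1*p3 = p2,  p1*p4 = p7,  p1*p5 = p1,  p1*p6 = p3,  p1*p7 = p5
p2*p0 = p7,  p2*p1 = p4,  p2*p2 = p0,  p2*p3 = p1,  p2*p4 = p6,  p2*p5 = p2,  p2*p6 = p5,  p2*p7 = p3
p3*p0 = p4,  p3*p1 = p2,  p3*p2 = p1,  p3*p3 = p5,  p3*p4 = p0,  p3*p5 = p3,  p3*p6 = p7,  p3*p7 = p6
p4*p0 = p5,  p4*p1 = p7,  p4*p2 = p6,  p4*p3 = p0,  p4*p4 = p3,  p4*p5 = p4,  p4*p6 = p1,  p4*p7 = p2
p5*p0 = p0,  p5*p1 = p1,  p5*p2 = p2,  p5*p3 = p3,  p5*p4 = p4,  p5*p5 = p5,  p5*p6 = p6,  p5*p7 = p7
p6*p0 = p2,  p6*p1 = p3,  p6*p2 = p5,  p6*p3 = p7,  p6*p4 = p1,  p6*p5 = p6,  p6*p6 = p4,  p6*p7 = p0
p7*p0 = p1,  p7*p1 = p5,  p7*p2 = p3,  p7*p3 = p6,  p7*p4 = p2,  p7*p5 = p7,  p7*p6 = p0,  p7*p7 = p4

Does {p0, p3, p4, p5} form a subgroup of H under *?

{p0, p3, p4, p5} contains the identity p5.
Checking products: every product of two elements of {p0, p3, p4, p5} (read from the table) lies in {p0, p3, p4, p5}, so the set is closed.
In a finite group, a nonempty closed subset is a subgroup. So {p0, p3, p4, p5} ≤ H.
(Structurally, H here is isomorphic to the cyclic group Z_8.)

Yes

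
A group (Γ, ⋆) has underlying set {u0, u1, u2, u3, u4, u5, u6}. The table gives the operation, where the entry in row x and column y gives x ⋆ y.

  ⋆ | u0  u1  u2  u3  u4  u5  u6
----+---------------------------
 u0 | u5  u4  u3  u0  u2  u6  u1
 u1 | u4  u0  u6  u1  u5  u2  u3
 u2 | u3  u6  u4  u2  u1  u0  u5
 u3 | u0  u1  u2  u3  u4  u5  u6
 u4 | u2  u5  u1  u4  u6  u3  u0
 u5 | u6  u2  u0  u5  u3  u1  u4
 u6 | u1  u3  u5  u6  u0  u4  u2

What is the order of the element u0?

The identity element is u3 (its row matches the header).
u0^1 = u0
u0^2 = u0 ⋆ u0 = u5
u0^3 = u5 ⋆ u0 = u6
u0^4 = u6 ⋆ u0 = u1
u0^5 = u1 ⋆ u0 = u4
u0^6 = u4 ⋆ u0 = u2
u0^7 = u2 ⋆ u0 = u3
The first power of u0 equal to the identity is u0^7, so ord(u0) = 7.

7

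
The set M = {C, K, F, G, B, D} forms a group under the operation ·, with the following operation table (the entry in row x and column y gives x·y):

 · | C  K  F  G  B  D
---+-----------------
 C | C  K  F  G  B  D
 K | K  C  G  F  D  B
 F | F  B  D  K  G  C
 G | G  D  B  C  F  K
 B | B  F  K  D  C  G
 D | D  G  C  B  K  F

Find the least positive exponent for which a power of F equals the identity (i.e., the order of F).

The identity element is C (its row matches the header).
F^1 = F
F^2 = F·F = D
F^3 = D·F = C
The first power of F equal to the identity is F^3, so ord(F) = 3.

3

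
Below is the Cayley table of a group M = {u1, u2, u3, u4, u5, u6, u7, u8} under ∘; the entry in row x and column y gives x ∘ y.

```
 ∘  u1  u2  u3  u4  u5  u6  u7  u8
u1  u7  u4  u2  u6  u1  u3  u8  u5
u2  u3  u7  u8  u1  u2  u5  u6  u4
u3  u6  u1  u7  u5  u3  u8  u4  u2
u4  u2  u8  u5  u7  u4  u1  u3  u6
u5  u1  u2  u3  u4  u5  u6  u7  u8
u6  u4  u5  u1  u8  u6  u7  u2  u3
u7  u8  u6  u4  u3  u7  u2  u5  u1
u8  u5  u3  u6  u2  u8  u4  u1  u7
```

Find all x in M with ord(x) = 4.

Identity is u5. Compute the order of each non-identity element by repeated multiplication:
  u1: u1 → u7 → u8 → u5  (order 4)
  u2: u2 → u7 → u6 → u5  (order 4)
  u3: u3 → u7 → u4 → u5  (order 4)
  u4: u4 → u7 → u3 → u5  (order 4)
  u6: u6 → u7 → u2 → u5  (order 4)
  u7: u7 → u5  (order 2)
  u8: u8 → u7 → u1 → u5  (order 4)
Elements of order 4: {u1, u2, u3, u4, u6, u8}.
(Structurally, M here is isomorphic to the quaternion group Q_8.)

{u1, u2, u3, u4, u6, u8}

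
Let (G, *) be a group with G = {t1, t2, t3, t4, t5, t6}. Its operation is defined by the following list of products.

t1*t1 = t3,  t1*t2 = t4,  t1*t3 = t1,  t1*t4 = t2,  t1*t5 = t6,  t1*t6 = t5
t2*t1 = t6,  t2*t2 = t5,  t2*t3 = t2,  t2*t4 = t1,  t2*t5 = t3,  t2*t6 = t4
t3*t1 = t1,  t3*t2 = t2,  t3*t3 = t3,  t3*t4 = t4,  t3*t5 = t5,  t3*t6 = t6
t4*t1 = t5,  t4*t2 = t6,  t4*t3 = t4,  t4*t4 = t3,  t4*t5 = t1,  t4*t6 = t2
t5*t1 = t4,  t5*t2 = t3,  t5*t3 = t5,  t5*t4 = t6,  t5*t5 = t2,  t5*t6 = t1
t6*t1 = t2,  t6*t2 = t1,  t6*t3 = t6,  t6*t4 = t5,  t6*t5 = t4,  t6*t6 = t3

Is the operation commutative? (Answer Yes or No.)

t2 * t4 = t1 but t4 * t2 = t6.
Since t2 and t4 do not commute, G is not abelian.

No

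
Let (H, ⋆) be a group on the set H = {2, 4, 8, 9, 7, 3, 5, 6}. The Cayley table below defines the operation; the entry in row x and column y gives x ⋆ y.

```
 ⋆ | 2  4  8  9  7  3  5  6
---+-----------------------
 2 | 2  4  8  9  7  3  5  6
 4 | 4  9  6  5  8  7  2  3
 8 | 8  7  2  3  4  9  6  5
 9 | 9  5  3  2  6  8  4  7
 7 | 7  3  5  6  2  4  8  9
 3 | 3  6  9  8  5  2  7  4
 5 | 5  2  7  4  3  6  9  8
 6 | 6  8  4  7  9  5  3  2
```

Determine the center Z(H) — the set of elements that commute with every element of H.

{2, 9}

An element z is central iff its row equals its column in the table.
For 3: 3 ⋆ 4 = 6 ≠ 7 = 4 ⋆ 3, so 3 ∉ Z.
Checking each element this way leaves Z(H) = {2, 9}.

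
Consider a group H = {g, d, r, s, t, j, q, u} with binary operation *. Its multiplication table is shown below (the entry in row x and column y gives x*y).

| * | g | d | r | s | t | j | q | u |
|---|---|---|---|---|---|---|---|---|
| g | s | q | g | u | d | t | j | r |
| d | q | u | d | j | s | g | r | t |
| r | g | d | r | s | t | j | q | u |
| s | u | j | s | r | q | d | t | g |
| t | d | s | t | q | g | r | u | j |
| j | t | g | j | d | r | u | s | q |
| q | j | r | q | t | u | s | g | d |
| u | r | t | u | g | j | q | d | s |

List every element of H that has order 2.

Identity is r. Compute the order of each non-identity element by repeated multiplication:
  g: g → s → u → r  (order 4)
  d: d → u → t → s → j → g → q → r  (order 8)
  s: s → r  (order 2)
  t: t → g → d → s → q → u → j → r  (order 8)
  j: j → u → q → s → d → g → t → r  (order 8)
  q: q → g → j → s → t → u → d → r  (order 8)
  u: u → s → g → r  (order 4)
Elements of order 2: {s}.

{s}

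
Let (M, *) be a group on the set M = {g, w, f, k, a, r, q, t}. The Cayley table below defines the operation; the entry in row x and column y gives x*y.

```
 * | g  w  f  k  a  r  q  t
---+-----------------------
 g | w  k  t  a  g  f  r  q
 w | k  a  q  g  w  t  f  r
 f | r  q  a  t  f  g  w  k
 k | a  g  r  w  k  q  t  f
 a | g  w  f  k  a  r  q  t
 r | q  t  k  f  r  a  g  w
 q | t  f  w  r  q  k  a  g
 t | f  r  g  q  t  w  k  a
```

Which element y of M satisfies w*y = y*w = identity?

First locate the identity: row a matches the header, so a is the identity.
Scan row w for a: w*w = a. Hence w^(-1) = w.

w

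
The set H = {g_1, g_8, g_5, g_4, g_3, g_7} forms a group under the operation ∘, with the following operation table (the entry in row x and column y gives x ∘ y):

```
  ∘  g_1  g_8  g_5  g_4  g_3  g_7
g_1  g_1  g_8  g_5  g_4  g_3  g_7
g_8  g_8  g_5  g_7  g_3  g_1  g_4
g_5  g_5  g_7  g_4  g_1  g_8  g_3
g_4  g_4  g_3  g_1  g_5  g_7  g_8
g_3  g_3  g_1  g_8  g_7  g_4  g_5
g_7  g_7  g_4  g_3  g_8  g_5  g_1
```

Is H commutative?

Yes

Check whether the table is symmetric across its main diagonal.
Every entry (row x, col y) equals the entry (row y, col x), so H is abelian.
(In fact H ≅ the cyclic group Z_6.)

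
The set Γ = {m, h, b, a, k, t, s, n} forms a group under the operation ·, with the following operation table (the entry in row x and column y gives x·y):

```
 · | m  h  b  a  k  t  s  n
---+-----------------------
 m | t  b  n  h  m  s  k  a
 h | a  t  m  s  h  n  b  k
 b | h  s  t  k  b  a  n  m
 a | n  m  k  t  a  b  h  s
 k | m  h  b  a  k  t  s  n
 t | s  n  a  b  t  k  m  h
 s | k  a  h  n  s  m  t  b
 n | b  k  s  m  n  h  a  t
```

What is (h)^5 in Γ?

h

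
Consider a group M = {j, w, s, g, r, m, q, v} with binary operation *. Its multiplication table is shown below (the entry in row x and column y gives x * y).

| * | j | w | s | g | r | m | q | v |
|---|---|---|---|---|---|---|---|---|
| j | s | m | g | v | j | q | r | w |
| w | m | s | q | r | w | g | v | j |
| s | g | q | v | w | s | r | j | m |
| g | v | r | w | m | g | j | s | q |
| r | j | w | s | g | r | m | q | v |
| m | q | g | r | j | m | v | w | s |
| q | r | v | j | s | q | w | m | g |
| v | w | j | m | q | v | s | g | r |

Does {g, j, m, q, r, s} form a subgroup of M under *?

No

s * s = v, which is not in {g, j, m, q, r, s}.
The subset is not closed under *, so it is not a subgroup.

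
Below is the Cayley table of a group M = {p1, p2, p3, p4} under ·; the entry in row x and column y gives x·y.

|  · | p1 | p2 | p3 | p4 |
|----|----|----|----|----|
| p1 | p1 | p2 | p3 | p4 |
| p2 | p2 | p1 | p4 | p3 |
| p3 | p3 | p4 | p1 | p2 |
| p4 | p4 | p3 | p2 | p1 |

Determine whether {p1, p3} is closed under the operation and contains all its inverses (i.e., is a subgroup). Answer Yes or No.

{p1, p3} contains the identity p1.
Checking products: every product of two elements of {p1, p3} (read from the table) lies in {p1, p3}, so the set is closed.
In a finite group, a nonempty closed subset is a subgroup. So {p1, p3} ≤ M.
(Structurally, M here is isomorphic to the Klein four-group V_4.)

Yes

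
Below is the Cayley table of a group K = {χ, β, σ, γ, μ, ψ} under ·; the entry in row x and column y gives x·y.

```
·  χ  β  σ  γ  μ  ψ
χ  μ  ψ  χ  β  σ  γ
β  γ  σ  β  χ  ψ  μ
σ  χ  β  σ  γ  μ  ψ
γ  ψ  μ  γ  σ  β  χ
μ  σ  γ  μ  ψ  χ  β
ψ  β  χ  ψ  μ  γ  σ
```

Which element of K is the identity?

σ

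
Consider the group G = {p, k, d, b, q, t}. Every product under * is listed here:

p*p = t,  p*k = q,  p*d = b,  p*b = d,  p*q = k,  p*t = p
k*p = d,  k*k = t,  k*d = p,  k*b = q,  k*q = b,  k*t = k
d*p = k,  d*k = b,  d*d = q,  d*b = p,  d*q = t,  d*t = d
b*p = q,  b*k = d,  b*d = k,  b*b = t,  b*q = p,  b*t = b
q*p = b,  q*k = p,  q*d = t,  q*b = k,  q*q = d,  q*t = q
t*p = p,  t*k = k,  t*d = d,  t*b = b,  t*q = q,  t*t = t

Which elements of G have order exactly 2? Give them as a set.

{b, k, p}

Identity is t. Compute the order of each non-identity element by repeated multiplication:
  p: p → t  (order 2)
  k: k → t  (order 2)
  d: d → q → t  (order 3)
  b: b → t  (order 2)
  q: q → d → t  (order 3)
Elements of order 2: {b, k, p}.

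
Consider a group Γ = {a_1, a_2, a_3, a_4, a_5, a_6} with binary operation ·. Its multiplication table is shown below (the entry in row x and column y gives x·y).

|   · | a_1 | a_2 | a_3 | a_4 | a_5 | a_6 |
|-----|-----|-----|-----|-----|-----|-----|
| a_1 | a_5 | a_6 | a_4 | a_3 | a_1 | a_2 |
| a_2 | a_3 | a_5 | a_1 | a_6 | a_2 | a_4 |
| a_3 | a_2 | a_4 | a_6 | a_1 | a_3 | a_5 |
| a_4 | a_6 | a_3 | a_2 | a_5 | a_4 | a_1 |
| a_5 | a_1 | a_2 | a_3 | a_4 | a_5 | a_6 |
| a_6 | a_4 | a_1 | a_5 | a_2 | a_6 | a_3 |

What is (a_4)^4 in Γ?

a_5

a_4^1 = a_4
a_4^2 = a_4·a_4 = a_5
a_4^3 = a_5·a_4 = a_4
a_4^4 = a_4·a_4 = a_5
(Structurally, Γ here is isomorphic to the symmetric group S_3.)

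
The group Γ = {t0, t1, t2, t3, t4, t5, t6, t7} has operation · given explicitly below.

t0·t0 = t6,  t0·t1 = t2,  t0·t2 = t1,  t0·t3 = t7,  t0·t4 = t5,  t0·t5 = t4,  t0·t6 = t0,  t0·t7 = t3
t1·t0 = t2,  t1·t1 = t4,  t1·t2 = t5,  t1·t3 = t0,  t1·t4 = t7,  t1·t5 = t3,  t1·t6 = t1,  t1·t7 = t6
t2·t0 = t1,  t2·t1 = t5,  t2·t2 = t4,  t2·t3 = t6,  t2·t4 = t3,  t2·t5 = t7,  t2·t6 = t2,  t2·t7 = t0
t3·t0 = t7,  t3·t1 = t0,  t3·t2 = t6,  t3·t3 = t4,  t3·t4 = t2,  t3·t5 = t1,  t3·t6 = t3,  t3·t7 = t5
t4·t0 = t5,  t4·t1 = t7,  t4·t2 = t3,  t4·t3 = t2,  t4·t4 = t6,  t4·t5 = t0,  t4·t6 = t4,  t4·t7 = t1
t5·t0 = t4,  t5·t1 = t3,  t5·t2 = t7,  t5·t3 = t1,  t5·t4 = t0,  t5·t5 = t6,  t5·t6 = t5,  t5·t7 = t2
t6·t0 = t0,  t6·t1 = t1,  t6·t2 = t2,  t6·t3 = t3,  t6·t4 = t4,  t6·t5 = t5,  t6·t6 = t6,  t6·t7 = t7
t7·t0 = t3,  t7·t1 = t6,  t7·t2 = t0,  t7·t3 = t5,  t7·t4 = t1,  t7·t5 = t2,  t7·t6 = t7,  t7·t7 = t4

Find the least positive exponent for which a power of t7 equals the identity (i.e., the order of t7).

4

The identity element is t6 (its row matches the header).
t7^1 = t7
t7^2 = t7·t7 = t4
t7^3 = t4·t7 = t1
t7^4 = t1·t7 = t6
The first power of t7 equal to the identity is t7^4, so ord(t7) = 4.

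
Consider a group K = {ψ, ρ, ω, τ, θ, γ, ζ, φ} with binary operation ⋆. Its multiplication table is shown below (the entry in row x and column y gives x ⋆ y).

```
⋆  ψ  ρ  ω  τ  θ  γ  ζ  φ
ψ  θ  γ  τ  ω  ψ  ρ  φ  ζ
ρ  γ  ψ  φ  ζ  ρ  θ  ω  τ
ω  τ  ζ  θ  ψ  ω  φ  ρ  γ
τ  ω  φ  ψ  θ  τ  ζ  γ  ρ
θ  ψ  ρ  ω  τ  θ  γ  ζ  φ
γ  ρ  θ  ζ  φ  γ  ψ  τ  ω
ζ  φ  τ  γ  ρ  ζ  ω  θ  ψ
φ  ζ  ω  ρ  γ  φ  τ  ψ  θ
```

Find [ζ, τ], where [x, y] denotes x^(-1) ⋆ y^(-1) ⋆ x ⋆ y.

Identity is θ; from the table ζ^(-1) = ζ and τ^(-1) = τ.
ζ ⋆ τ = ρ
ρ ⋆ ζ = ω
ω ⋆ τ = ψ

ψ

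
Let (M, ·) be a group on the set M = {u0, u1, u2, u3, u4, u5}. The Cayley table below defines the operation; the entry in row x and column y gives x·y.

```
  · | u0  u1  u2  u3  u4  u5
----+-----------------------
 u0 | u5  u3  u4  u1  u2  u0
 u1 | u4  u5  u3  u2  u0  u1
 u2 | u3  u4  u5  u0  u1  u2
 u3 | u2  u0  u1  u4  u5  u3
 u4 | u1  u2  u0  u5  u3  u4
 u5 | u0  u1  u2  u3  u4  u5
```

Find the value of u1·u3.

Read row u1, column u3: u1·u3 = u2.

u2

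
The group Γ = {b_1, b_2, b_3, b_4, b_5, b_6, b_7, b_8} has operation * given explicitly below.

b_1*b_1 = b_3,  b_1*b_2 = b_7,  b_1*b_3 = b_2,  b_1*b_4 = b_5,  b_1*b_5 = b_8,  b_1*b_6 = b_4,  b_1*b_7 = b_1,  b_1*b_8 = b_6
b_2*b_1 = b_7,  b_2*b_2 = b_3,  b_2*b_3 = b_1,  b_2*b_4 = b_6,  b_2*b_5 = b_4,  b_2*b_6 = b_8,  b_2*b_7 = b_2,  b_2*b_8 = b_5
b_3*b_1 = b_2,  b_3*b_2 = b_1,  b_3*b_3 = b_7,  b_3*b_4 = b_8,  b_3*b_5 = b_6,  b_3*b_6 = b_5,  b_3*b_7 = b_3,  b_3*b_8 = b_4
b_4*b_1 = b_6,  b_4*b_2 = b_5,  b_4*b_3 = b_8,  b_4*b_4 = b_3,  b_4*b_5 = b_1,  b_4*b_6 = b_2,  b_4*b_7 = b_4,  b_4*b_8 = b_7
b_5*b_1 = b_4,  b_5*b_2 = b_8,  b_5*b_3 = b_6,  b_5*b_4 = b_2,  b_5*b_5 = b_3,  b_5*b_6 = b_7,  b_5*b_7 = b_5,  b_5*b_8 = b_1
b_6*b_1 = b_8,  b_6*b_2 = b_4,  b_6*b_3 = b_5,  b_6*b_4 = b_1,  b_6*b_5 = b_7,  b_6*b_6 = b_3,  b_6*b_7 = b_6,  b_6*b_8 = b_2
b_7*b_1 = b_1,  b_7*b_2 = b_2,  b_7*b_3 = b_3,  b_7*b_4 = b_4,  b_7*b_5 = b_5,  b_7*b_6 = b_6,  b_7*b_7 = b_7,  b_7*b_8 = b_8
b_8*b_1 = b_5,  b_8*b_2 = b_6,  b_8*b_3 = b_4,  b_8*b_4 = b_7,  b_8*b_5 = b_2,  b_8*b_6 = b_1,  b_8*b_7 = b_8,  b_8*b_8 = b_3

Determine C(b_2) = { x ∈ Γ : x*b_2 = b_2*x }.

{b_1, b_2, b_3, b_7}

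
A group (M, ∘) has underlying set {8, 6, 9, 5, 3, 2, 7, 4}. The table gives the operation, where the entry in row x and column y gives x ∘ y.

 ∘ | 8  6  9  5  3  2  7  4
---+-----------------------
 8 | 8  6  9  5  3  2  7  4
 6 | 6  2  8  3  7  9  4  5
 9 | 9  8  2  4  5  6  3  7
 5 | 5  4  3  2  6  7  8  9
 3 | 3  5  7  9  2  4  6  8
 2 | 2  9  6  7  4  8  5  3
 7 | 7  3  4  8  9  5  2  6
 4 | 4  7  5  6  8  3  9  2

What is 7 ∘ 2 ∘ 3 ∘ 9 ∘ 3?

7 ∘ 2 = 5
5 ∘ 3 = 6
6 ∘ 9 = 8
8 ∘ 3 = 3

3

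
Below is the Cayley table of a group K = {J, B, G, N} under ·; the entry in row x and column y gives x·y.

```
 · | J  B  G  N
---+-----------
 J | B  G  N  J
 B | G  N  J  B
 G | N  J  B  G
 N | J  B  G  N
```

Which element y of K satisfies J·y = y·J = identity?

G

First locate the identity: row N matches the header, so N is the identity.
Scan row J for N: J·G = N. Hence J^(-1) = G.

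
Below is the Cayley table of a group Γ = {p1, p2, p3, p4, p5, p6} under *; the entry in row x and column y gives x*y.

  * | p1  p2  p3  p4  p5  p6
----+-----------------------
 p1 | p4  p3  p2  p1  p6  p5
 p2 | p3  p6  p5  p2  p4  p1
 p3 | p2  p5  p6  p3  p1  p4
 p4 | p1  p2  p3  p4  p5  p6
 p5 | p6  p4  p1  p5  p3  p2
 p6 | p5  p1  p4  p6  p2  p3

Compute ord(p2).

The identity element is p4 (its row matches the header).
p2^1 = p2
p2^2 = p2*p2 = p6
p2^3 = p6*p2 = p1
p2^4 = p1*p2 = p3
p2^5 = p3*p2 = p5
p2^6 = p5*p2 = p4
The first power of p2 equal to the identity is p2^6, so ord(p2) = 6.
(Structurally, Γ here is isomorphic to the cyclic group Z_6.)

6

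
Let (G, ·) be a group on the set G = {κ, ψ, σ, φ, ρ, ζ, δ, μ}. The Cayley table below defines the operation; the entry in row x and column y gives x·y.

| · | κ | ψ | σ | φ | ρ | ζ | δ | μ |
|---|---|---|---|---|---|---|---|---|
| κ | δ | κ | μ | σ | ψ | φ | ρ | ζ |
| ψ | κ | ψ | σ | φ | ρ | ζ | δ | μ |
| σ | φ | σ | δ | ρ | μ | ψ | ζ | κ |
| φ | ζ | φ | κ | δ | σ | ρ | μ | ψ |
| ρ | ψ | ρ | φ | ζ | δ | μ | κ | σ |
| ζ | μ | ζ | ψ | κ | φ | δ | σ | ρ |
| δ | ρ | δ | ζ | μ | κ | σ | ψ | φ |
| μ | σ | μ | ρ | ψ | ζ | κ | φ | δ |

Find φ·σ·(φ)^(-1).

The identity is ψ. In row φ, the entry ψ sits in column μ, so φ^(-1) = μ.
φ·σ = κ
κ·μ = ζ

ζ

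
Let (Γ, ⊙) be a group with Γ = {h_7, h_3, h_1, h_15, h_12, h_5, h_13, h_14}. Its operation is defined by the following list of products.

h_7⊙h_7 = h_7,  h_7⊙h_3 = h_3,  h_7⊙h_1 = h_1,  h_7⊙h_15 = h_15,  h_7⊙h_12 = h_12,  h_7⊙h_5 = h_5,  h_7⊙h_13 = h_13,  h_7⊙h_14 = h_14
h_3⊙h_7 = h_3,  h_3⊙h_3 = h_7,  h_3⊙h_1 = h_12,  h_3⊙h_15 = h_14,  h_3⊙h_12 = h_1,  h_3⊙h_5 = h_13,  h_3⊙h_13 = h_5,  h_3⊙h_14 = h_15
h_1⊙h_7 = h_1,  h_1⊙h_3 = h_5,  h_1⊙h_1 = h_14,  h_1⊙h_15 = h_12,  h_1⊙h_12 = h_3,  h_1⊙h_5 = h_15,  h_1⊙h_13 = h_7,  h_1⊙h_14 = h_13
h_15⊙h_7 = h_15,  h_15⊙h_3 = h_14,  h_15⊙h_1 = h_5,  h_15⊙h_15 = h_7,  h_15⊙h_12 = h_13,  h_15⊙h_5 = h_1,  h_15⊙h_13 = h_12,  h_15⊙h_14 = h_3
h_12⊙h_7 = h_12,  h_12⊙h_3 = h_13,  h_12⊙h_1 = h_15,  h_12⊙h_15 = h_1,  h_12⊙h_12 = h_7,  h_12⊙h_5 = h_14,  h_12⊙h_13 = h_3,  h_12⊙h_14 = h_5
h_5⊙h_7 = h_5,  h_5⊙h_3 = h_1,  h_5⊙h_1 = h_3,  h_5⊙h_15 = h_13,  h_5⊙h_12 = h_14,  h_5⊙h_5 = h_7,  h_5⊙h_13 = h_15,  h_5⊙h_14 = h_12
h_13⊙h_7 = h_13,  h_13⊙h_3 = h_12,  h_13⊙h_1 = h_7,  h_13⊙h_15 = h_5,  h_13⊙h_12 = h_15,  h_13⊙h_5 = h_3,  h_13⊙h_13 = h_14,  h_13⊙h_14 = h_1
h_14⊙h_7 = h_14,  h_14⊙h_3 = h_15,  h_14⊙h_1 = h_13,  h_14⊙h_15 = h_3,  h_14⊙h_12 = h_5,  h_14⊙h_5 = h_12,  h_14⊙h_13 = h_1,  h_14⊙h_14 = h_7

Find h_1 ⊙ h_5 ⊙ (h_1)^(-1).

h_12

The identity is h_7. In row h_1, the entry h_7 sits in column h_13, so h_1^(-1) = h_13.
h_1 ⊙ h_5 = h_15
h_15 ⊙ h_13 = h_12
(Structurally, Γ here is isomorphic to the dihedral group D_4.)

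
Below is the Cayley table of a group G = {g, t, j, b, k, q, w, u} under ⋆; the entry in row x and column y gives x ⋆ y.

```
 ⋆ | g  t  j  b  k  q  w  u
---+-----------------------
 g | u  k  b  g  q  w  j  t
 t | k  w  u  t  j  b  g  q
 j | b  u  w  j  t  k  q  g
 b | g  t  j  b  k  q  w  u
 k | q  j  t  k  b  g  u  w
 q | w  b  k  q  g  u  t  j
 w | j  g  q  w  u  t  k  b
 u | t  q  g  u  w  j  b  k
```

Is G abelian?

Check whether the table is symmetric across its main diagonal.
Every entry (row x, col y) equals the entry (row y, col x), so G is abelian.
(In fact G ≅ the cyclic group Z_8.)

Yes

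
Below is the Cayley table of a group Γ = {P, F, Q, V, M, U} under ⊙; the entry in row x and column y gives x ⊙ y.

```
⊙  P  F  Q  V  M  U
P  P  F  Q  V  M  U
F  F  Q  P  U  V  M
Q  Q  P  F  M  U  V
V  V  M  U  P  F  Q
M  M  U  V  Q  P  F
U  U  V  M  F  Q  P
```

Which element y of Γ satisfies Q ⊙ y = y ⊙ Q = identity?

First locate the identity: row P matches the header, so P is the identity.
Scan row Q for P: Q ⊙ F = P. Hence Q^(-1) = F.

F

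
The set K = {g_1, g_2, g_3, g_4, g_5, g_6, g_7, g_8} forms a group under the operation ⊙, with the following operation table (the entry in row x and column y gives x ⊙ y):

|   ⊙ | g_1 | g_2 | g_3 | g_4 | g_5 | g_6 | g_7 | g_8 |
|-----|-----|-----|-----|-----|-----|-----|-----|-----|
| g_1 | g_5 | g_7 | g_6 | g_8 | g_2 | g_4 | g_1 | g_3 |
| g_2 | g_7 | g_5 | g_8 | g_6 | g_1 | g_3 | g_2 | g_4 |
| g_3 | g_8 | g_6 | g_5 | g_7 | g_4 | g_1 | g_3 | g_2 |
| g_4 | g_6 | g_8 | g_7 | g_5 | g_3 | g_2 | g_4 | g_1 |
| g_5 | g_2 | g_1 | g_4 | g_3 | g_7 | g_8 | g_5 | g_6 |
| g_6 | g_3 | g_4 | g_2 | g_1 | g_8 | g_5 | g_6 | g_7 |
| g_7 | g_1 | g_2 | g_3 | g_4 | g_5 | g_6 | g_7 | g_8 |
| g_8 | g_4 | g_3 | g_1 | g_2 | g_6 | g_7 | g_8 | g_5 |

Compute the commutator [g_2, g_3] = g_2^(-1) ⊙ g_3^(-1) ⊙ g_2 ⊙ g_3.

g_5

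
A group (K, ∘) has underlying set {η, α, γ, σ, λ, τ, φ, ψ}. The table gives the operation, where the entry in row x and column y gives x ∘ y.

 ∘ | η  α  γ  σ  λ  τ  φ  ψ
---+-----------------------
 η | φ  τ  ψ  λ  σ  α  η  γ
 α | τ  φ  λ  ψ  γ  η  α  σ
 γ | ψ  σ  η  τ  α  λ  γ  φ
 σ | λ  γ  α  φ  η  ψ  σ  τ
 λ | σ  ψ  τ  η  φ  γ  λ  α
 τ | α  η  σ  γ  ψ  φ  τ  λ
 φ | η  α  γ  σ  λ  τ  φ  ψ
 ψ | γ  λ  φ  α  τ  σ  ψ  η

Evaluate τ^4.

φ

τ^1 = τ
τ^2 = τ ∘ τ = φ
τ^3 = φ ∘ τ = τ
τ^4 = τ ∘ τ = φ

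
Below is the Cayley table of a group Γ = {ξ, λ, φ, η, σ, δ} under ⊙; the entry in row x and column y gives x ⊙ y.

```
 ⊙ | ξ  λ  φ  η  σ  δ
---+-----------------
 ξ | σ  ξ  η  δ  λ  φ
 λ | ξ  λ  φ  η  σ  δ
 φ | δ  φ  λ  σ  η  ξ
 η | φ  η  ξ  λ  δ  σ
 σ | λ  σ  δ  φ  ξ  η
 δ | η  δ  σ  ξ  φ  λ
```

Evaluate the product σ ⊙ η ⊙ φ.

λ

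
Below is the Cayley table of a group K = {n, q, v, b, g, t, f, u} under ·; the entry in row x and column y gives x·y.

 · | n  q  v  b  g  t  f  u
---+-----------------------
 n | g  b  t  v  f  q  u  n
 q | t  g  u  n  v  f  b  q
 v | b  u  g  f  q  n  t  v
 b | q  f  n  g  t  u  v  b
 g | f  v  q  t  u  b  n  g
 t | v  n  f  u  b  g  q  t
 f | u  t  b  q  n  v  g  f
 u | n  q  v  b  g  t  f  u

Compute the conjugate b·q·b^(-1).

The identity is u. In row b, the entry u sits in column t, so b^(-1) = t.
b·q = f
f·t = v

v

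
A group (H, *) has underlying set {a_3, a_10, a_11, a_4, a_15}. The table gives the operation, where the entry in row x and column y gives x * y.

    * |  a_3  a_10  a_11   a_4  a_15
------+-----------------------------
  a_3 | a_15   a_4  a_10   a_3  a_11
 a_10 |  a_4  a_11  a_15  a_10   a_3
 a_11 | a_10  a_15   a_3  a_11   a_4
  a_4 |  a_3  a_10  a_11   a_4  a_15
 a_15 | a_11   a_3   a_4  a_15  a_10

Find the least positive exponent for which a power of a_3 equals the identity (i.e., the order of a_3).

The identity element is a_4 (its row matches the header).
a_3^1 = a_3
a_3^2 = a_3 * a_3 = a_15
a_3^3 = a_15 * a_3 = a_11
a_3^4 = a_11 * a_3 = a_10
a_3^5 = a_10 * a_3 = a_4
The first power of a_3 equal to the identity is a_3^5, so ord(a_3) = 5.
(Structurally, H here is isomorphic to the cyclic group Z_5.)

5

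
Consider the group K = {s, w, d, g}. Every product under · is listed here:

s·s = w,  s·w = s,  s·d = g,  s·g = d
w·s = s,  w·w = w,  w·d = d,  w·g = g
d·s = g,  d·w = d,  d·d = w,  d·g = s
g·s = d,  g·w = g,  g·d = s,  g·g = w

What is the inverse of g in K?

g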